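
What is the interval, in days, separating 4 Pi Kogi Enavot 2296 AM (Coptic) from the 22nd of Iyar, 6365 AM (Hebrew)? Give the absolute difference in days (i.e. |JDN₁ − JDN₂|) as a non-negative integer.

9026

First date → JDN 2663642; second date → JDN 2672668.
The interval is |2663642 − 2672668| = 9026 days.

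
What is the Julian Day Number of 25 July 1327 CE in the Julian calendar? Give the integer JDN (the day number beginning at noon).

2205950

In the proleptic Gregorian calendar the same day is 2 August 1327.
JDN 2400001 is 17 November 1858 CE (Gregorian), MJD 0; the target day is −194051 days from there, so JDN = 2205950.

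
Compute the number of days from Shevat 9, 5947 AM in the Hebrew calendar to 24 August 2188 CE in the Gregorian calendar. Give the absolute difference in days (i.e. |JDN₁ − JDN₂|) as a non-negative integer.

First date → JDN 2519864; second date → JDN 2520447.
The interval is |2519864 − 2520447| = 583 days.

583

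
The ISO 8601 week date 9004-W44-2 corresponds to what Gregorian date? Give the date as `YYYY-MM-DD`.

ISO week 1 of 9004 is the week containing the first Thursday of 9004.
Week 44, day 2 (Tuesday) lands on 9004-10-30.

9004-10-30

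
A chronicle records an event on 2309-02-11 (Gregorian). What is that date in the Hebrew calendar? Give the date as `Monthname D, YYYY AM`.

Julian Day Number of the source date = 2564446.
Converting JDN 2564446 to the Hebrew calendar gives 29 Shevat 6069 AM.

Shevat 29, 6069 AM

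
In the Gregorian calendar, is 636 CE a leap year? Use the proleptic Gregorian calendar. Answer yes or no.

636 is divisible by 4 and not by 100, so it is a leap year.

yes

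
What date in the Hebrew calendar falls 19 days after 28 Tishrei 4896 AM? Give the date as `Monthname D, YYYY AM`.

JDN of 28 Tishrei 4896 AM = 2135896.
2135896 + 19 = 2135915.
JDN 2135915 in the Hebrew calendar is Cheshvan 17, 4896 AM.

Cheshvan 17, 4896 AM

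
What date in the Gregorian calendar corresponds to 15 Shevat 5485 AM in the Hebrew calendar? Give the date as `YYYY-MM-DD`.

1725-01-29

Both dates share Julian Day Number 2351132; in the Gregorian calendar that is 29 January 1725 CE.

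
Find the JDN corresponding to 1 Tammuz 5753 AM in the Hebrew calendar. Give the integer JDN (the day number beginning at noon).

2449159

Equivalently 20 June 1993 (Gregorian).
JDN 2451545 is 1 January 2000 CE (Gregorian); the target day is −2386 days from there, so JDN = 2449159.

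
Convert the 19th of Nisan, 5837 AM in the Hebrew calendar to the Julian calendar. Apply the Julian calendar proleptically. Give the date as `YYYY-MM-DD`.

The source date corresponds to 12 April 2077 in the Gregorian calendar (JDN 2479771).
That day falls on 30 March 2077 CE in the Julian calendar.

2077-03-30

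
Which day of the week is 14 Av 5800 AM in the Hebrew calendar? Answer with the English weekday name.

Tuesday

This is JDN 2466360 (24 July 2040 Gregorian).
Since JDN mod 7 = 1 (0 = Monday), the day is Tuesday.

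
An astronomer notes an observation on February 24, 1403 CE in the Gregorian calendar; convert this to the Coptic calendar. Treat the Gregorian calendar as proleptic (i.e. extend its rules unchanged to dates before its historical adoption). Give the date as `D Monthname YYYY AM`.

Both dates share Julian Day Number 2233549; in the Coptic calendar that is 21 Meshir 1119 AM.

21 Meshir 1119 AM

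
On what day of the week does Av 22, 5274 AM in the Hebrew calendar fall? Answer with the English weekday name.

Monday

This is JDN 2274272 (24 August 1514 Gregorian).
2274272 ≡ 0 (mod 7); counting from Monday = 0 gives Monday.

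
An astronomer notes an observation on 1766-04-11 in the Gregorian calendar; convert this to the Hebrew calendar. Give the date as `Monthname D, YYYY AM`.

Both dates share Julian Day Number 2366179; in the Hebrew calendar that is 2 Iyar 5526 AM.

Iyar 2, 5526 AM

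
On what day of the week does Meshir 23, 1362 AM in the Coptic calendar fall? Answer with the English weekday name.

Tuesday

In the Gregorian calendar this is 27 February 1646 (JDN 2322307).
Since JDN mod 7 = 1 (0 = Monday), the day is Tuesday.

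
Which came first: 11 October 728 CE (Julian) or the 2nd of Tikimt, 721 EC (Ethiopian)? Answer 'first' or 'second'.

First date → JDN 1987244; second date → JDN 1987232.
JDN 1987232 < JDN 1987244, so the second date is earlier.

second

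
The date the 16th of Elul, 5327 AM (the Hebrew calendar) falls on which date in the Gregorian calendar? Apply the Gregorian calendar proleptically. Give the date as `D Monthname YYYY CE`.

31 August 1567 CE

Julian Day Number of the source date = 2293637.
Converting JDN 2293637 to the Gregorian calendar gives 31 August 1567 CE.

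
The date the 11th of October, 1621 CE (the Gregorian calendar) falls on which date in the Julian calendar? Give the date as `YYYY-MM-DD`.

The Julian–Gregorian offset here is 10 days (Julian trailing).
11 October 1621 Gregorian − 10 days → 1 October 1621 Julian.

1621-10-01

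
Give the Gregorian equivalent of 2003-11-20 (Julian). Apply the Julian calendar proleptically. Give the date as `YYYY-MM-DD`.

2003-12-03

For dates in this range the Gregorian date is 13 days ahead of the Julian.
20 November 2003 Julian + 13 days → 3 December 2003 Gregorian.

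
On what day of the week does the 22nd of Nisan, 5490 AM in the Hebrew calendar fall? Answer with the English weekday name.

Sunday

In the Gregorian calendar this is 9 April 1730 (JDN 2353028).
JDN 2353028 mod 7 = 6, and JDN 0 was a Monday, so this is a Sunday.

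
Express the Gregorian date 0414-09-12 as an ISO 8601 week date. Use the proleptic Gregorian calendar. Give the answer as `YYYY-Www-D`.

0414-W37-5

The weekday is Friday (ISO weekday 5).
That Friday belongs to ISO week 37 of ISO year 414.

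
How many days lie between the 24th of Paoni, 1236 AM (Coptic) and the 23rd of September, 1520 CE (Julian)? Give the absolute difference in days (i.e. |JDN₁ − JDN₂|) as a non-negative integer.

First date → JDN 2276407; second date → JDN 2276504.
The interval is |2276407 − 2276504| = 97 days.

97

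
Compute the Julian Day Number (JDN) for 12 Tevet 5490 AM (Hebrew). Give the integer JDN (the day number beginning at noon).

2352930

Equivalently 1 January 1730 (Gregorian).
JDN 2299161 is 15 October 1582 CE (Gregorian); the target day is +53769 days from there, so JDN = 2352930.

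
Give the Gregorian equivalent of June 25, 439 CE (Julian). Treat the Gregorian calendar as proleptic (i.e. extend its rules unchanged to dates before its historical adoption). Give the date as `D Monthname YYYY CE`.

The Julian–Gregorian offset here is 1 day (Julian trailing).
25 June 439 Julian + 1 day → 26 June 439 Gregorian.

26 June 439 CE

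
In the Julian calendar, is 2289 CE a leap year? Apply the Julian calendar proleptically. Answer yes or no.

2289 mod 4 = 1, so it is a common year in the Julian calendar.

no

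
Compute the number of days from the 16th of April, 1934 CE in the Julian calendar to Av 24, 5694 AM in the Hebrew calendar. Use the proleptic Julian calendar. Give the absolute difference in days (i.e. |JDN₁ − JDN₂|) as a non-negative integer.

98

JDN of the first date = 2427557.
JDN of the second date = 2427655.
|2427655 − 2427557| = 98.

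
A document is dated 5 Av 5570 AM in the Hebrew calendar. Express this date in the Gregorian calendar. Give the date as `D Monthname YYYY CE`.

Both dates share Julian Day Number 2382365; in the Gregorian calendar that is 5 August 1810 CE.

5 August 1810 CE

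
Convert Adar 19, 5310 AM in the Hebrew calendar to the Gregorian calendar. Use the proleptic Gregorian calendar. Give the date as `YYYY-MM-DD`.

1550-03-17

Both dates share Julian Day Number 2287261; in the Gregorian calendar that is 17 March 1550 CE.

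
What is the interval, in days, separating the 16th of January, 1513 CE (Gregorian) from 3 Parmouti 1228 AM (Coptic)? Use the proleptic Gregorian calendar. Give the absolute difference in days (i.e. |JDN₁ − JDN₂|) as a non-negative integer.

283

JDN of the first date = 2273687.
JDN of the second date = 2273404.
|2273404 − 2273687| = 283.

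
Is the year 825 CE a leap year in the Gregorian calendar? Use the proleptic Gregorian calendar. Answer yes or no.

825 is not divisible by 4, so it is a common year.

no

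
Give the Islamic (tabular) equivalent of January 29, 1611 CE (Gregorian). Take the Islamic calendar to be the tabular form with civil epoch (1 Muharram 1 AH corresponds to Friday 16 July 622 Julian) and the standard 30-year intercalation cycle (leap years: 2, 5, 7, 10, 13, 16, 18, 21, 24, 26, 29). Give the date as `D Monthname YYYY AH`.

Both dates share Julian Day Number 2309494; in the tabular Islamic calendar that is 15 Dhu al-Qa'dah 1019 AH.

15 Dhu al-Qa'dah 1019 AH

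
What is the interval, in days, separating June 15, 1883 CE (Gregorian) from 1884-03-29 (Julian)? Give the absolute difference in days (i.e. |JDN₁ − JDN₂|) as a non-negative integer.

JDN of the first date = 2408977.
JDN of the second date = 2409277.
|2409277 − 2408977| = 300.

300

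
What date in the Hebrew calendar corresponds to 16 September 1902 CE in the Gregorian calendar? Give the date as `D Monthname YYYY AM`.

14 Elul 5662 AM

Julian Day Number of the source date = 2416009.
Converting JDN 2416009 to the Hebrew calendar gives 14 Elul 5662 AM.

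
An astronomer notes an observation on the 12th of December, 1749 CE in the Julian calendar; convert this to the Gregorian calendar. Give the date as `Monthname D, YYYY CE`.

December 23, 1749 CE

At this point the Julian calendar is 11 days behind the Gregorian.
12 December 1749 Julian + 11 days → 23 December 1749 Gregorian.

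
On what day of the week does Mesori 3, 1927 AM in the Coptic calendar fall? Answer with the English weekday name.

Sunday

Equivalently 11 August 2211 Gregorian, JDN 2528833.
Since JDN mod 7 = 6 (0 = Monday), the day is Sunday.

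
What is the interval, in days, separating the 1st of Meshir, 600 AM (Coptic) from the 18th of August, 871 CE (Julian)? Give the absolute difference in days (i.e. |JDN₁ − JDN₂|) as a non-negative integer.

JDN of the first date = 2043965.
JDN of the second date = 2039420.
|2039420 − 2043965| = 4545.

4545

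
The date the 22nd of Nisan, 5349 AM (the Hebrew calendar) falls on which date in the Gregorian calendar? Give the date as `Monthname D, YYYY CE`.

April 8, 1589 CE

Both dates share Julian Day Number 2301528; in the Gregorian calendar that is 8 April 1589 CE.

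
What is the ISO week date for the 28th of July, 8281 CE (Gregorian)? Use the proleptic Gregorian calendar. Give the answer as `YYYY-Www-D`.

8281-W30-4

The weekday is Thursday (ISO weekday 4).
That Thursday belongs to ISO week 30 of ISO year 8281.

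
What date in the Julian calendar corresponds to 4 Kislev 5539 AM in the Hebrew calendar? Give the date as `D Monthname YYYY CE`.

Both dates share Julian Day Number 2370788; in the Julian calendar that is 12 November 1778 CE.

12 November 1778 CE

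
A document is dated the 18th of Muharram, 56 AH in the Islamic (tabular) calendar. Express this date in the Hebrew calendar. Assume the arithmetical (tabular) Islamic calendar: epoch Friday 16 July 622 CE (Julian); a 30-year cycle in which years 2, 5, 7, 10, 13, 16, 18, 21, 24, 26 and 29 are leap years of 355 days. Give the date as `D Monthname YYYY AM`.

18 Kislev 4436 AM

The source date corresponds to 15 December 675 in the proleptic Gregorian calendar (JDN 1967947).
That day falls on 18 Kislev 4436 AM in the Hebrew calendar.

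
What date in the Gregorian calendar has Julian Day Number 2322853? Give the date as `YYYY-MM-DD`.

1647-08-27

JDN 2451545 is 1 Jan 2000; 2322853 is −128692 days from there.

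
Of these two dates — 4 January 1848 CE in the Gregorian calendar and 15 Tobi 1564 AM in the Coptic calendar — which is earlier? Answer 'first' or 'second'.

The two dates have Julian Day Numbers 2396031 and 2396050 respectively.
Since 2396031 < 2396050, the first date comes first.

first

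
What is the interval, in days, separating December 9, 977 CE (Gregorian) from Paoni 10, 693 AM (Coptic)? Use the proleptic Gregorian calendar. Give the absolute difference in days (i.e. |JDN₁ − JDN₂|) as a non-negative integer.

183

First date → JDN 2078245; second date → JDN 2078062.
The interval is |2078245 − 2078062| = 183 days.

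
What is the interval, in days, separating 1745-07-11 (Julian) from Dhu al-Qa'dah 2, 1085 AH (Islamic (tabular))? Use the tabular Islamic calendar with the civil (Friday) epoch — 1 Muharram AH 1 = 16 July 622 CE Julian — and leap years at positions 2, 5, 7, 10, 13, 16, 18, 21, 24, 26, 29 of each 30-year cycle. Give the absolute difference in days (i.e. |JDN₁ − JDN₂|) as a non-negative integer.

25742

First date → JDN 2358611; second date → JDN 2332869.
The interval is |2358611 − 2332869| = 25742 days.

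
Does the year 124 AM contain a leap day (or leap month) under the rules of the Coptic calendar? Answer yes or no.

124 mod 4 = 0; in the Coptic calendar a year is leap when year mod 4 = 3, so it is a common year.

no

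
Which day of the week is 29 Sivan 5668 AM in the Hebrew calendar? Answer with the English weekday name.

This is JDN 2418121 (28 June 1908 Gregorian).
Since JDN mod 7 = 6 (0 = Monday), the day is Sunday.

Sunday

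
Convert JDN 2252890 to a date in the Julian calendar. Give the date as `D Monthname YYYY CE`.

The proleptic Gregorian equivalent of JDN 2252890 is 7 February 1456.
In the Julian calendar that day is 29 January 1456 CE.

29 January 1456 CE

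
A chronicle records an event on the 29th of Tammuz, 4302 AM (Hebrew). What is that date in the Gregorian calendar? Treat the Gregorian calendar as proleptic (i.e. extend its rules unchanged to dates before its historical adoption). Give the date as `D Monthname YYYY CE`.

Julian Day Number of the source date = 1919231.
Converting JDN 1919231 to the Gregorian calendar gives 29 July 542 CE.

29 July 542 CE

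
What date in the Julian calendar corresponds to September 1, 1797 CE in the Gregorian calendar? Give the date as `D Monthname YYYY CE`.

21 August 1797 CE

For dates in this range the Gregorian date is 11 days ahead of the Julian.
1 September 1797 Gregorian − 11 days → 21 August 1797 Julian.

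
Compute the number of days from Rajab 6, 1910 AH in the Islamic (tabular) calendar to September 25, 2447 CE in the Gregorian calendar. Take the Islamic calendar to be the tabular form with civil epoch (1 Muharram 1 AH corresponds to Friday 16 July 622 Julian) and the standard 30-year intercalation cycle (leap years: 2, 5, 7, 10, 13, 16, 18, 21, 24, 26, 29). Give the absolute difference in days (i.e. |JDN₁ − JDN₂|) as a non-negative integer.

JDN of the first date = 2625108.
JDN of the second date = 2615076.
|2615076 − 2625108| = 10032.

10032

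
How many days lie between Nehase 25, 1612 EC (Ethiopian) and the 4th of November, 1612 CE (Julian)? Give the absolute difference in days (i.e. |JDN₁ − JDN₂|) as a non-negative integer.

2844

JDN of the first date = 2312993.
JDN of the second date = 2310149.
|2310149 − 2312993| = 2844.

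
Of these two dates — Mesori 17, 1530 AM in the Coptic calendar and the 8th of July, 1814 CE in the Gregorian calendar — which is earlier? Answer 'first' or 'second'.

second

The two dates have Julian Day Numbers 2383843 and 2383798 respectively.
Since 2383798 < 2383843, the second date comes first.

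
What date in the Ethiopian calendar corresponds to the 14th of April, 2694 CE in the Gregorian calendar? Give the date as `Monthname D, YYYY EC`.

Julian Day Number of the source date = 2705127.
Converting JDN 2705127 to the Ethiopian calendar gives 1 Miyazya 2686 EC.

Miyazya 1, 2686 EC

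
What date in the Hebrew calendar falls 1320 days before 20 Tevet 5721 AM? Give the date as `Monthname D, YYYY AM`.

Counting 1320 days back from JDN 2437308 reaches JDN 2435988, which is Iyar 28, 5717 AM.

Iyar 28, 5717 AM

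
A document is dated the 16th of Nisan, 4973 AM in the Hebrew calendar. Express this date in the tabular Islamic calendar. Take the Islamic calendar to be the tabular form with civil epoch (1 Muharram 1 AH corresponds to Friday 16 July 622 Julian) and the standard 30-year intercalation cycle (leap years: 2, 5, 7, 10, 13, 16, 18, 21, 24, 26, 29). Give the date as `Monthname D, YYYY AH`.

Dhu al-Qa'dah 15, 609 AH

The source date corresponds to 15 April 1213 in the proleptic Gregorian calendar (JDN 2164204).
That day falls on 15 Dhu al-Qa'dah 609 AH in the tabular Islamic calendar.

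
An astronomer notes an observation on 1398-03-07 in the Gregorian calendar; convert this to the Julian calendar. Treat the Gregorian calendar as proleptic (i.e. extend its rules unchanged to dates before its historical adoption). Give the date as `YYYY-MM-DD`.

1398-02-27

The Julian–Gregorian offset here is 8 days (Julian trailing).
7 March 1398 Gregorian − 8 days → 27 February 1398 Julian.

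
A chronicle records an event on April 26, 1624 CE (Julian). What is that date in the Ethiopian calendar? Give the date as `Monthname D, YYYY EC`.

Julian Day Number of the source date = 2314340.
Converting JDN 2314340 to the Ethiopian calendar gives 1 Ginbot 1616 EC.

Ginbot 1, 1616 EC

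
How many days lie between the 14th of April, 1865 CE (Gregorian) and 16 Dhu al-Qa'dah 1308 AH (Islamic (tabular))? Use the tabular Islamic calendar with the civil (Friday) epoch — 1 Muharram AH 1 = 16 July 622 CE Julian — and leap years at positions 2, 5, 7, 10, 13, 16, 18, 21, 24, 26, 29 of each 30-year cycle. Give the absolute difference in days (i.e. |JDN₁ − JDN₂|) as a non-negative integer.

9566

JDN of the first date = 2402341.
JDN of the second date = 2411907.
|2411907 − 2402341| = 9566.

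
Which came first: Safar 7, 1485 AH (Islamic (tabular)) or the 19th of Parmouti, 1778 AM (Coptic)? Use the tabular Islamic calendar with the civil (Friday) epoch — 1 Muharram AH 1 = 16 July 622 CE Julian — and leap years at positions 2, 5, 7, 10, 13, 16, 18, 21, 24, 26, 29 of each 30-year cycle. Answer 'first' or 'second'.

second

Converting both to JDN: 2474356 vs 2474307; the smaller is the second.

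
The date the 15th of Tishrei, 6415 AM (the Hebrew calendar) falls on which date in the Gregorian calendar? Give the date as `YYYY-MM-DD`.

2654-10-19

Julian Day Number of the source date = 2690705.
Converting JDN 2690705 to the Gregorian calendar gives 19 October 2654 CE.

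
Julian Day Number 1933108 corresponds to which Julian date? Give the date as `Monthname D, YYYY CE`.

July 24, 580 CE

The proleptic Gregorian equivalent of JDN 1933108 is 26 July 580.
In the Julian calendar that day is July 24, 580 CE.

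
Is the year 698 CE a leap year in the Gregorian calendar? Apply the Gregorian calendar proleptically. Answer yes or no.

698 is not divisible by 4, so it is a common year.

no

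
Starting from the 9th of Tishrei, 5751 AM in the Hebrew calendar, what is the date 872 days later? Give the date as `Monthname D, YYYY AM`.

Shevat 25, 5753 AM

JDN of the 9th of Tishrei, 5751 AM = 2448163.
2448163 + 872 = 2449035.
JDN 2449035 in the Hebrew calendar is Shevat 25, 5753 AM.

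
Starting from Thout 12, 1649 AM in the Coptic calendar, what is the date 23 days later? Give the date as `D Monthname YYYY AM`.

5 Paopi 1649 AM

JDN of Thout 12, 1649 AM = 2426973.
2426973 + 23 = 2426996.
JDN 2426996 in the Coptic calendar is 5 Paopi 1649 AM.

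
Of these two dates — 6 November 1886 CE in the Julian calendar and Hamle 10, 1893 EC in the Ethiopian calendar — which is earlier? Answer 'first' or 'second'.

first

First date → JDN 2410229; second date → JDN 2415583.
JDN 2410229 < JDN 2415583, so the first date is earlier.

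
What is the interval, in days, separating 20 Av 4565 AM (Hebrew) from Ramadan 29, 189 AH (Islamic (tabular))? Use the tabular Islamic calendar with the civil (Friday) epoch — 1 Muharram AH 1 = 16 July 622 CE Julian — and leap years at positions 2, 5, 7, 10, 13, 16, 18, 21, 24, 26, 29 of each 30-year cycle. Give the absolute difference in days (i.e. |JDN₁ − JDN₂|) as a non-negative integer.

First date → JDN 2015286; second date → JDN 2015325.
The interval is |2015286 − 2015325| = 39 days.

39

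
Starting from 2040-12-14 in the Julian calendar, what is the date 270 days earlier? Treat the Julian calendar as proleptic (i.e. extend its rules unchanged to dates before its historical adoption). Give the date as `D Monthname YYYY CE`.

Counting 270 days back from JDN 2466516 reaches JDN 2466246, which is 19 March 2040 CE.

19 March 2040 CE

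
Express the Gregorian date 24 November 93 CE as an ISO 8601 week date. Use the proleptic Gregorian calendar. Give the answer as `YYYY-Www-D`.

The weekday is Tuesday (ISO weekday 2).
That Tuesday belongs to ISO week 48 of ISO year 93.

0093-W48-2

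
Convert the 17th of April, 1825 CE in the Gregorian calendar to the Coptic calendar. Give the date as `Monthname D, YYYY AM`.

Both dates share Julian Day Number 2387734; in the Coptic calendar that is 10 Parmouti 1541 AM.

Parmouti 10, 1541 AM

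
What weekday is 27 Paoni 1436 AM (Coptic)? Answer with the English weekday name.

This is JDN 2349460 (2 July 1720 Gregorian).
JDN 2349460 mod 7 = 1, and JDN 0 was a Monday, so this is a Tuesday.

Tuesday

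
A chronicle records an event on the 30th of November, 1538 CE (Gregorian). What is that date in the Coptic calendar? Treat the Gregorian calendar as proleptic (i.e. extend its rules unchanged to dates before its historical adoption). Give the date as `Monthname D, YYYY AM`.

Hathor 24, 1255 AM

Julian Day Number of the source date = 2283136.
Converting JDN 2283136 to the Coptic calendar gives 24 Hathor 1255 AM.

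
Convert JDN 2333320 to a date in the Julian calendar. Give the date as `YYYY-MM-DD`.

1676-04-13

The Gregorian equivalent of JDN 2333320 is 23 April 1676.
In the Julian calendar that day is 1676-04-13.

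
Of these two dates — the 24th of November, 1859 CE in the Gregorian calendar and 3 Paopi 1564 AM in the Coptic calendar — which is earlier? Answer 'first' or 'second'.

First date → JDN 2400373; second date → JDN 2395948.
JDN 2395948 < JDN 2400373, so the second date is earlier.

second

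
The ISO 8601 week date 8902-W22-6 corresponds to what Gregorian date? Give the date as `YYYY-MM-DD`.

ISO week 1 of 8902 is the week containing the first Thursday of 8902.
Week 22, day 6 (Saturday) lands on 8902-06-03.

8902-06-03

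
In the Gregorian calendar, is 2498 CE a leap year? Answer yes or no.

2498 is not divisible by 4, so it is a common year.

no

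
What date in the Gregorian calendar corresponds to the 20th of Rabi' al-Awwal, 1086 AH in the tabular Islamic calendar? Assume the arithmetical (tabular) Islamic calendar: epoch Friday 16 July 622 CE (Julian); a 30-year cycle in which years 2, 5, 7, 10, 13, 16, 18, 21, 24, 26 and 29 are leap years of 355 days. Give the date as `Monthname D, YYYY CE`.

Julian Day Number of the source date = 2333006.
Converting JDN 2333006 to the Gregorian calendar gives 14 June 1675 CE.

June 14, 1675 CE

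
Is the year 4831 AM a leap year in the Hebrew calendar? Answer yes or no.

Hebrew year 4831 is year 5 of its 19-year Metonic cycle; leap years are at positions 3, 6, 8, 11, 14, 17, 19, so it is a common year (12 months).

no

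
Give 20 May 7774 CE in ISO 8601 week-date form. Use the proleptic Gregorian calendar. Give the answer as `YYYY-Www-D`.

7774-W20-5

The weekday is Friday (ISO weekday 5).
That Friday belongs to ISO week 20 of ISO year 7774.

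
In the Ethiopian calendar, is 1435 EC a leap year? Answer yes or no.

yes

1435 mod 4 = 3; in the Ethiopian calendar a year is leap when year mod 4 = 3, so it is a leap year.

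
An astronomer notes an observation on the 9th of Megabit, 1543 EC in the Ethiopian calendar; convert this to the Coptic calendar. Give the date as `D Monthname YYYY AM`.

9 Paremhat 1267 AM

Julian Day Number of the source date = 2287624.
Converting JDN 2287624 to the Coptic calendar gives 9 Paremhat 1267 AM.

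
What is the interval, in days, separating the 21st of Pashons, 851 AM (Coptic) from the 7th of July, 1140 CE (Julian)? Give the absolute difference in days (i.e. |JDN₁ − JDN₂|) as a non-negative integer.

JDN of the first date = 2135752.
JDN of the second date = 2137631.
|2137631 − 2135752| = 1879.

1879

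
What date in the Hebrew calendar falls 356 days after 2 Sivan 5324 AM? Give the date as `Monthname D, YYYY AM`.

The starting date is JDN 2292442; 2292442 + 356 = 2292798.
JDN 2292798 corresponds to Sivan 4, 5325 AM.

Sivan 4, 5325 AM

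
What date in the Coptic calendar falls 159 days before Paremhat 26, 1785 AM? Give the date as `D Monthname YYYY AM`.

17 Paopi 1785 AM

JDN of Paremhat 26, 1785 AM = 2476841.
2476841 − 159 = 2476682.
JDN 2476682 in the Coptic calendar is 17 Paopi 1785 AM.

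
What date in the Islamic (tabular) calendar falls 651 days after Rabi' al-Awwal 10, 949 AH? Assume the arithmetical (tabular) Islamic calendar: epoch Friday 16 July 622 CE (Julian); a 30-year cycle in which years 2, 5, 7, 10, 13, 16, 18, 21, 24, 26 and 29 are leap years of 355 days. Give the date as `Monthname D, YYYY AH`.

Counting 651 days forward from JDN 2284448 reaches JDN 2285099, which is Muharram 12, 951 AH.

Muharram 12, 951 AH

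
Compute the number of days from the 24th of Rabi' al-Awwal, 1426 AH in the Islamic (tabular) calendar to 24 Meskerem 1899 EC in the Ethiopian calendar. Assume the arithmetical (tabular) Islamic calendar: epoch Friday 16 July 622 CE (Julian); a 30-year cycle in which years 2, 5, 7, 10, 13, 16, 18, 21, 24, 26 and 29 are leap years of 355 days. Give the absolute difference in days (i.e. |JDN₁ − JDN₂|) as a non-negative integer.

36006

First date → JDN 2453494; second date → JDN 2417488.
The interval is |2453494 − 2417488| = 36006 days.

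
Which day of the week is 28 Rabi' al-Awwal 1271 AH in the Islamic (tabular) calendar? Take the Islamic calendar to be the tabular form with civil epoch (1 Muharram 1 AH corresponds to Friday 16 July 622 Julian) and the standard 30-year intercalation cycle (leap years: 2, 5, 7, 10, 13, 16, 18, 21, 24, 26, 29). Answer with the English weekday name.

This is JDN 2398572 (19 December 1854 Gregorian).
JDN 2398572 mod 7 = 1, and JDN 0 was a Monday, so this is a Tuesday.

Tuesday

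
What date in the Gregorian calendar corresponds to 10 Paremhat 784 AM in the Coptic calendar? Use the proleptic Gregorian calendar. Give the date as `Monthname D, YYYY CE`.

Julian Day Number of the source date = 2111210.
Converting JDN 2111210 to the Gregorian calendar gives 12 March 1068 CE.

March 12, 1068 CE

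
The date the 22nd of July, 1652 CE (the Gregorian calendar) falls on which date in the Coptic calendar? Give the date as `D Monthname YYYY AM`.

18 Epip 1368 AM

Julian Day Number of the source date = 2324644.
Converting JDN 2324644 to the Coptic calendar gives 18 Epip 1368 AM.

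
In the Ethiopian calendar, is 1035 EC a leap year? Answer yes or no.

yes

1035 mod 4 = 3; in the Ethiopian calendar a year is leap when year mod 4 = 3, so it is a leap year.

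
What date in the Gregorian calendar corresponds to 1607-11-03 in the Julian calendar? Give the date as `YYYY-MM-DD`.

The Julian–Gregorian offset here is 10 days (Julian trailing).
3 November 1607 Julian + 10 days → 13 November 1607 Gregorian.

1607-11-13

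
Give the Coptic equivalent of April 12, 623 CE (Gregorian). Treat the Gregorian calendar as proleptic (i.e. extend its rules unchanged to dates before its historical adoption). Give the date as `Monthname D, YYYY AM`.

Both dates share Julian Day Number 1948707; in the Coptic calendar that is 14 Parmouti 339 AM.

Parmouti 14, 339 AM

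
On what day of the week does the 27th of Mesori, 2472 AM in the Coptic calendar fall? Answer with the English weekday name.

This is JDN 2727919 (8 September 2756 Gregorian).
2727919 ≡ 5 (mod 7); counting from Monday = 0 gives Saturday.

Saturday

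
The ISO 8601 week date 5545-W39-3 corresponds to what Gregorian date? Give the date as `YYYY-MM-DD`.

ISO week 1 of 5545 is the week containing the first Thursday of 5545.
Week 39, day 3 (Wednesday) lands on 5545-09-26.

5545-09-26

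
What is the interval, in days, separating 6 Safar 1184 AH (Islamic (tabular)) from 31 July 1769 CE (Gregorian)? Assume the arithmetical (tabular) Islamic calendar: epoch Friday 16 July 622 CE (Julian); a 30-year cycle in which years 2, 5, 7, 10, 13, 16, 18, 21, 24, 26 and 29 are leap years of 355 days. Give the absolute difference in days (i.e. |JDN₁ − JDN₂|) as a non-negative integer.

305

First date → JDN 2367691; second date → JDN 2367386.
The interval is |2367691 − 2367386| = 305 days.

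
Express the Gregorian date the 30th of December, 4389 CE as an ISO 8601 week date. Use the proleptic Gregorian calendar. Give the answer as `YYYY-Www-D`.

4389-W52-6

The weekday is Saturday (ISO weekday 6).
That Saturday belongs to ISO week 52 of ISO year 4389.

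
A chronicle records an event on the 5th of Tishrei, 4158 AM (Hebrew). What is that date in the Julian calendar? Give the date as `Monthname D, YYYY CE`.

The source date corresponds to 15 September 397 in the proleptic Gregorian calendar (JDN 1866319).
That day falls on 14 September 397 CE in the Julian calendar.

September 14, 397 CE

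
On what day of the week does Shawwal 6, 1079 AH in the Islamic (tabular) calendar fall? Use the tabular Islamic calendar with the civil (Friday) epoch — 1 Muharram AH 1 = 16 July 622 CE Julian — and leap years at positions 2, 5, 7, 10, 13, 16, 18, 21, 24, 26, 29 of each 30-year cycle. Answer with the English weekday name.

Saturday

This is JDN 2330718 (9 March 1669 Gregorian).
JDN 2330718 mod 7 = 5, and JDN 0 was a Monday, so this is a Saturday.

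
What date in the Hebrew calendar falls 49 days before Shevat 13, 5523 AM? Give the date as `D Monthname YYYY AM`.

23 Kislev 5523 AM

JDN of Shevat 13, 5523 AM = 2365009.
2365009 − 49 = 2364960.
JDN 2364960 in the Hebrew calendar is 23 Kislev 5523 AM.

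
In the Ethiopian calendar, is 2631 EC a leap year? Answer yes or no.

2631 mod 4 = 3; in the Ethiopian calendar a year is leap when year mod 4 = 3, so it is a leap year.

yes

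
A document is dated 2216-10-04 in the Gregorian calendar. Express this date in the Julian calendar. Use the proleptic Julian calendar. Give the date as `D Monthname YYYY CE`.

19 September 2216 CE

For dates in this range the Gregorian date is 15 days ahead of the Julian.
4 October 2216 Gregorian − 15 days → 19 September 2216 Julian.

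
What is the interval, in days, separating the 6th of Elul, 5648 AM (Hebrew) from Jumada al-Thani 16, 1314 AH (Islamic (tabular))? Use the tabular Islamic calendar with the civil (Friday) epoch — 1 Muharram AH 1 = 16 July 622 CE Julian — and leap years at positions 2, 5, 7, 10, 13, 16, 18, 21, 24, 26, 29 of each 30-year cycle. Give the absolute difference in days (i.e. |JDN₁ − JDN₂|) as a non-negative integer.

First date → JDN 2410863; second date → JDN 2413886.
The interval is |2410863 − 2413886| = 3023 days.

3023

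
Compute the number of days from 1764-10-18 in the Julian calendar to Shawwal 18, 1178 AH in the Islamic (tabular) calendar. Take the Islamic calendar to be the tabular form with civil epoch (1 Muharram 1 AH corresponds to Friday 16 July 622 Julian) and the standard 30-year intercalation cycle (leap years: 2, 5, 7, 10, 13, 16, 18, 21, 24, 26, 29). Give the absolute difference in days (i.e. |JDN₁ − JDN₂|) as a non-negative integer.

163

First date → JDN 2365650; second date → JDN 2365813.
The interval is |2365650 − 2365813| = 163 days.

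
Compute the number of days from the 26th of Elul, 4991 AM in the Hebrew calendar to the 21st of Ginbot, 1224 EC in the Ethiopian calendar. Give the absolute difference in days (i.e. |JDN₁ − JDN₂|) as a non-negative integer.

264

JDN of the first date = 2170918.
JDN of the second date = 2171182.
|2171182 − 2170918| = 264.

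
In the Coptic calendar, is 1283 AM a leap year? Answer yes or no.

yes

1283 mod 4 = 3; in the Coptic calendar a year is leap when year mod 4 = 3, so it is a leap year.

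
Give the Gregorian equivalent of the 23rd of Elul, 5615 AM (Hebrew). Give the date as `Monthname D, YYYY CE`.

Both dates share Julian Day Number 2398833; in the Gregorian calendar that is 6 September 1855 CE.

September 6, 1855 CE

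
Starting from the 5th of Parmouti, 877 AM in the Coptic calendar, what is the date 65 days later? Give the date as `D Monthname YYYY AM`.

10 Paoni 877 AM

JDN of the 5th of Parmouti, 877 AM = 2145203.
2145203 + 65 = 2145268.
JDN 2145268 in the Coptic calendar is 10 Paoni 877 AM.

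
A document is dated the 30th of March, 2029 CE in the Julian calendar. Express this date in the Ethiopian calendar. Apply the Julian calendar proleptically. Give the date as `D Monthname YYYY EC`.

Julian Day Number of the source date = 2462239.
Converting JDN 2462239 to the Ethiopian calendar gives 4 Miyazya 2021 EC.

4 Miyazya 2021 EC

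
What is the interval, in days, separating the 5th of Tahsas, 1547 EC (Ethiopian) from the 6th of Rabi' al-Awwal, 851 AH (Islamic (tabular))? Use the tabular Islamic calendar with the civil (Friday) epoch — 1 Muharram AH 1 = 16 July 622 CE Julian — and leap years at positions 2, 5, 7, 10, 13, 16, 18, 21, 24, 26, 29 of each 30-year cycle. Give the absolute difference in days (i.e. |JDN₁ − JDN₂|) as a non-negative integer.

First date → JDN 2288991; second date → JDN 2249716.
The interval is |2288991 − 2249716| = 39275 days.

39275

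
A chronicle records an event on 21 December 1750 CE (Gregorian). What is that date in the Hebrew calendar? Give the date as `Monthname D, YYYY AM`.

Kislev 23, 5511 AM

Both dates share Julian Day Number 2360589; in the Hebrew calendar that is 23 Kislev 5511 AM.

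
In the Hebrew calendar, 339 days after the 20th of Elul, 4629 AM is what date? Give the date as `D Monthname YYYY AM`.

Counting 339 days forward from JDN 2038703 reaches JDN 2039042, which is 4 Elul 4630 AM.

4 Elul 4630 AM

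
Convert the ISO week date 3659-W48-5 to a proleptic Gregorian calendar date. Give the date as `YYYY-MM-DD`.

3659-11-28

ISO week 1 of 3659 is the week containing the first Thursday of 3659.
Week 48, day 5 (Friday) lands on 3659-11-28.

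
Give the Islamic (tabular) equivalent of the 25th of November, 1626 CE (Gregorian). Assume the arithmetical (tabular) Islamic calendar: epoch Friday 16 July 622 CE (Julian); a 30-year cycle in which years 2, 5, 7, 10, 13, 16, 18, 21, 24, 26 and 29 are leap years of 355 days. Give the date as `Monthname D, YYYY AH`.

Both dates share Julian Day Number 2315273; in the tabular Islamic calendar that is 6 Rabi' al-Awwal 1036 AH.

Rabi' al-Awwal 6, 1036 AH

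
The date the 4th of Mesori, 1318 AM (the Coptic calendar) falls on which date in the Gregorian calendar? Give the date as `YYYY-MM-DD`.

1602-08-07

Julian Day Number of the source date = 2306397.
Converting JDN 2306397 to the Gregorian calendar gives 7 August 1602 CE.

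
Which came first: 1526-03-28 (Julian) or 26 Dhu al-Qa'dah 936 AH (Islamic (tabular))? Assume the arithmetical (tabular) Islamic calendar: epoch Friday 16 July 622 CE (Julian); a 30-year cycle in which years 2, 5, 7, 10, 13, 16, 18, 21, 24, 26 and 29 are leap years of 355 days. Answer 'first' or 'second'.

first

The two dates have Julian Day Numbers 2278516 and 2280093 respectively.
Since 2278516 < 2280093, the first date comes first.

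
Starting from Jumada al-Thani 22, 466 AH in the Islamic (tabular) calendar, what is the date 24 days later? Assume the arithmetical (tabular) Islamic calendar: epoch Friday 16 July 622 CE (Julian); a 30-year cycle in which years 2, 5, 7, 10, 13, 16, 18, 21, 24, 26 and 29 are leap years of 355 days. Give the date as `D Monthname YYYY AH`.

17 Rajab 466 AH

Counting 24 days forward from JDN 2113389 reaches JDN 2113413, which is 17 Rajab 466 AH.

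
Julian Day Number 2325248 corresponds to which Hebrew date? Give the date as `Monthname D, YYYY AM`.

Adar 29, 5414 AM

The Gregorian equivalent of JDN 2325248 is 18 March 1654.
In the Hebrew calendar that day is Adar 29, 5414 AM.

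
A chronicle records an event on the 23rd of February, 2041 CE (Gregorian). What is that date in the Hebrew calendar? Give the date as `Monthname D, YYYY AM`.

Both dates share Julian Day Number 2466574; in the Hebrew calendar that is 22 Adar I 5801 AM.

Adar I 22, 5801 AM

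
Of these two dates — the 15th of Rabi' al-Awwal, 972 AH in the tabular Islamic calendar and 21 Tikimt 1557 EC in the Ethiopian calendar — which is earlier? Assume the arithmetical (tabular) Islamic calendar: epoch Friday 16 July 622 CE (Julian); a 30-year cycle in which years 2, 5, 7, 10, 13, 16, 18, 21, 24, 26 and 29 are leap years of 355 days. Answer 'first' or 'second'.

second

Converting both to JDN: 2292603 vs 2292600; the smaller is the second.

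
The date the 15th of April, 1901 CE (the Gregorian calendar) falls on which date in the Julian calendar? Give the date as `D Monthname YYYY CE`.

The Julian–Gregorian offset here is 13 days (Julian trailing).
15 April 1901 Gregorian − 13 days → 2 April 1901 Julian.

2 April 1901 CE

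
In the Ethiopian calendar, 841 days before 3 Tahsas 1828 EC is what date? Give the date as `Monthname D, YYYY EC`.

Nehase 18, 1825 EC

JDN of 3 Tahsas 1828 EC = 2391625.
2391625 − 841 = 2390784.
JDN 2390784 in the Ethiopian calendar is Nehase 18, 1825 EC.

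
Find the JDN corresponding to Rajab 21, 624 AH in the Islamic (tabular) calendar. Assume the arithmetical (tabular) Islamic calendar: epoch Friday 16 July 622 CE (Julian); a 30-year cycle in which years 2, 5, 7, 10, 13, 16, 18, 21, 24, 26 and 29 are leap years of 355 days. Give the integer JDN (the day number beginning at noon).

2169407

Equivalently 14 July 1227 (proleptic Gregorian).
JDN 2400001 is 17 November 1858 CE (Gregorian), MJD 0; the target day is −230594 days from there, so JDN = 2169407.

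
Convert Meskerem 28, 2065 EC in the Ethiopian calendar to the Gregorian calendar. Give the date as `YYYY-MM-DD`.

Both dates share Julian Day Number 2478124; in the Gregorian calendar that is 8 October 2072 CE.

2072-10-08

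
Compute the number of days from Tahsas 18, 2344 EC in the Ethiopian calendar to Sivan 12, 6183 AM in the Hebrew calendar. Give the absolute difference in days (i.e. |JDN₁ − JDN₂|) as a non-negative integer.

First date → JDN 2580109; second date → JDN 2606215.
The interval is |2580109 − 2606215| = 26106 days.

26106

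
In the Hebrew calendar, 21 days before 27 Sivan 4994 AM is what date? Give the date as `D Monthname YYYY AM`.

JDN of 27 Sivan 4994 AM = 2171922.
2171922 − 21 = 2171901.
JDN 2171901 in the Hebrew calendar is 6 Sivan 4994 AM.

6 Sivan 4994 AM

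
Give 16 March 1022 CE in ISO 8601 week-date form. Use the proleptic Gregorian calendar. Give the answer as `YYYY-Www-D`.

1022-W11-6

The weekday is Saturday (ISO weekday 6).
That Saturday belongs to ISO week 11 of ISO year 1022.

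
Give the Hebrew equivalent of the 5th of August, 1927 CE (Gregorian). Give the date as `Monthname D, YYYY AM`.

Av 7, 5687 AM

Both dates share Julian Day Number 2425098; in the Hebrew calendar that is 7 Av 5687 AM.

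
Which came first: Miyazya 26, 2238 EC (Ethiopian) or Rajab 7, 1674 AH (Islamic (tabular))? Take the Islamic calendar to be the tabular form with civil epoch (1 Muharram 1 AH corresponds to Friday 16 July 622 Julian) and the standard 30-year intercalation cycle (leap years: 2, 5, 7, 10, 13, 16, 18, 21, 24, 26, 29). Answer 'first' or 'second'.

First date → JDN 2541520; second date → JDN 2541478.
JDN 2541478 < JDN 2541520, so the second date is earlier.

second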